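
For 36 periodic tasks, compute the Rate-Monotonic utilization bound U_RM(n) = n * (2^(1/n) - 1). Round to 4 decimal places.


Compute 2^(1/36) = 1.0194406437
Subtract 1: 1.0194406437 - 1 = 0.0194406437
Multiply by n: 36 * 0.0194406437 = 0.6998631732
Round to 4 dp: 0.6999

0.6999


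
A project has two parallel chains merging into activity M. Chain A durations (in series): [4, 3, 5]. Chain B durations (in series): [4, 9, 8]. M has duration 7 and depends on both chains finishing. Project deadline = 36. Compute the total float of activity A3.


Forward pass: ES(A3) = sum of predecessors on chain A = 7
EF = ES + duration = 7 + 5 = 12
Backward pass: LF(M) = deadline = 36; LS(M) = 36 - 7 = 29
LF(A3) = LS(M) - sum(successors on chain A) = 29 - 0 = 29
LS = LF - duration = 29 - 5 = 24
Total float = LS - ES = 24 - 7 = 17

17


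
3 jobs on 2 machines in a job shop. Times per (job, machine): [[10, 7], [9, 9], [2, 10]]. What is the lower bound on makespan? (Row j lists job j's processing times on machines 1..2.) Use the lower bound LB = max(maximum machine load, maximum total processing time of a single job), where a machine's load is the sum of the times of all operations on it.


Machine loads:
  Machine 1: 10 + 9 + 2 = 21
  Machine 2: 7 + 9 + 10 = 26
Max machine load = 26
Job totals:
  Job 1: 17
  Job 2: 18
  Job 3: 12
Max job total = 18
Lower bound = max(26, 18) = 26

26


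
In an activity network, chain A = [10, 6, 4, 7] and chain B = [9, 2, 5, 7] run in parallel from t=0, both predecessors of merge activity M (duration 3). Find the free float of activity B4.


ES(B4) = sum of predecessors on chain B = 16
EF(B4) = ES + duration = 16 + 7 = 23
Successor of B4 is M. ES(M) = max(sum(A), sum(B)) = max(27, 23) = 27
Free float = ES(successor) - EF(current) = 27 - 23 = 4

4


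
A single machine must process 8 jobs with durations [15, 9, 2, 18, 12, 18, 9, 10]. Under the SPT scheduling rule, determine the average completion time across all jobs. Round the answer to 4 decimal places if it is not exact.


Sort jobs by processing time (SPT order): [2, 9, 9, 10, 12, 15, 18, 18]
Compute completion times sequentially:
  Job 1: processing = 2, completes at 2
  Job 2: processing = 9, completes at 11
  Job 3: processing = 9, completes at 20
  Job 4: processing = 10, completes at 30
  Job 5: processing = 12, completes at 42
  Job 6: processing = 15, completes at 57
  Job 7: processing = 18, completes at 75
  Job 8: processing = 18, completes at 93
Sum of completion times = 330
Average completion time = 330/8 = 41.25

41.25


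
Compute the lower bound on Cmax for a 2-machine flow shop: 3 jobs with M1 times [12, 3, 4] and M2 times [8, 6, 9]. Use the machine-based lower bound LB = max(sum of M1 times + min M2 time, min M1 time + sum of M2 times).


LB1 = sum(M1 times) + min(M2 times) = 19 + 6 = 25
LB2 = min(M1 times) + sum(M2 times) = 3 + 23 = 26
Lower bound = max(LB1, LB2) = max(25, 26) = 26

26


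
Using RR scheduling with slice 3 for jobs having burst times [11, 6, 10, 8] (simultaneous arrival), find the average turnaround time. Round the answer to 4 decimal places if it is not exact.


Time quantum = 3
Execution trace:
  J1 runs 3 units, time = 3
  J2 runs 3 units, time = 6
  J3 runs 3 units, time = 9
  J4 runs 3 units, time = 12
  J1 runs 3 units, time = 15
  J2 runs 3 units, time = 18
  J3 runs 3 units, time = 21
  J4 runs 3 units, time = 24
  J1 runs 3 units, time = 27
  J3 runs 3 units, time = 30
  J4 runs 2 units, time = 32
  J1 runs 2 units, time = 34
  J3 runs 1 units, time = 35
Finish times: [34, 18, 35, 32]
Average turnaround = 119/4 = 29.75

29.75


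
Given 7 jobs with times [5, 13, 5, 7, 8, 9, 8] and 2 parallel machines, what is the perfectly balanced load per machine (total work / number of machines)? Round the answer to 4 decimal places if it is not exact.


Total processing time = 5 + 13 + 5 + 7 + 8 + 9 + 8 = 55
Number of machines = 2
Ideal balanced load = 55 / 2 = 27.5

27.5


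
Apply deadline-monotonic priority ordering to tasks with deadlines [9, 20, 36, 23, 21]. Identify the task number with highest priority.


Sort tasks by relative deadline (ascending):
  Task 1: deadline = 9
  Task 2: deadline = 20
  Task 5: deadline = 21
  Task 4: deadline = 23
  Task 3: deadline = 36
Priority order (highest first): [1, 2, 5, 4, 3]
Highest priority task = 1

1


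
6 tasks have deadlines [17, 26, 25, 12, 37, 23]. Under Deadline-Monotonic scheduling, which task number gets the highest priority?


Sort tasks by relative deadline (ascending):
  Task 4: deadline = 12
  Task 1: deadline = 17
  Task 6: deadline = 23
  Task 3: deadline = 25
  Task 2: deadline = 26
  Task 5: deadline = 37
Priority order (highest first): [4, 1, 6, 3, 2, 5]
Highest priority task = 4

4


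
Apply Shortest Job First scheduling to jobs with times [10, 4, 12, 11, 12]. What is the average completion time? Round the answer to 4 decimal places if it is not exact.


SJF order (ascending): [4, 10, 11, 12, 12]
Completion times:
  Job 1: burst=4, C=4
  Job 2: burst=10, C=14
  Job 3: burst=11, C=25
  Job 4: burst=12, C=37
  Job 5: burst=12, C=49
Average completion = 129/5 = 25.8

25.8


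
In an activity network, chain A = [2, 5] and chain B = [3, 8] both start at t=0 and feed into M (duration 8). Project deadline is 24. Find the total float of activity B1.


Forward pass: ES(B1) = sum of predecessors on chain B = 0
EF = ES + duration = 0 + 3 = 3
Backward pass: LF(M) = deadline = 24; LS(M) = 24 - 8 = 16
LF(B1) = LS(M) - sum(successors on chain B) = 16 - 8 = 8
LS = LF - duration = 8 - 3 = 5
Total float = LS - ES = 5 - 0 = 5

5


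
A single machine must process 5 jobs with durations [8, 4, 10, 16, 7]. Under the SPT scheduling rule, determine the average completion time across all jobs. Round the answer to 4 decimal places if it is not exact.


Sort jobs by processing time (SPT order): [4, 7, 8, 10, 16]
Compute completion times sequentially:
  Job 1: processing = 4, completes at 4
  Job 2: processing = 7, completes at 11
  Job 3: processing = 8, completes at 19
  Job 4: processing = 10, completes at 29
  Job 5: processing = 16, completes at 45
Sum of completion times = 108
Average completion time = 108/5 = 21.6

21.6


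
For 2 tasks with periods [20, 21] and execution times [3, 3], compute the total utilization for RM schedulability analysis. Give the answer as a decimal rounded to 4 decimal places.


Compute individual utilizations (exact fractions):
  Task 1: C/T = 3/20 (approx. 0.15)
  Task 2: C/T = 3/21 = 1/7 (approx. 0.1429)
Total utilization U = 3/20 + 1/7 = 41/140
Rounded to 4 decimal places: U = 0.2929
RM (Liu & Layland) bound for 2 tasks = 0.828427; compare with U = 41/140 (approx. 0.292857)
U <= bound, so schedulable by RM sufficient condition.

0.2929


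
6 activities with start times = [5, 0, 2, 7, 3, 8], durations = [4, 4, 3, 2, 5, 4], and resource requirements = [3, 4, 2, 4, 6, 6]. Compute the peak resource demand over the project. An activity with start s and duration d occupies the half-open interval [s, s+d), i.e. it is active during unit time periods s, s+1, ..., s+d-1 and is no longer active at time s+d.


Each activity i is active on [start_i, start_i + duration_i).
Compute total resource usage per time slot:
  t=0: active resources = [4], total = 4
  t=1: active resources = [4], total = 4
  t=2: active resources = [4, 2], total = 6
  t=3: active resources = [4, 2, 6], total = 12
  t=4: active resources = [2, 6], total = 8
  t=5: active resources = [3, 6], total = 9
  t=6: active resources = [3, 6], total = 9
  t=7: active resources = [3, 4, 6], total = 13
  t=8: active resources = [3, 4, 6], total = 13
  t=9: active resources = [6], total = 6
  t=10: active resources = [6], total = 6
  t=11: active resources = [6], total = 6
Peak resource demand = 13

13


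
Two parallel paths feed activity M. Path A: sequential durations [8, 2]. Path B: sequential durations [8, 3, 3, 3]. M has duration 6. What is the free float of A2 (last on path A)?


ES(A2) = sum of predecessors on chain A = 8
EF(A2) = ES + duration = 8 + 2 = 10
Successor of A2 is M. ES(M) = max(sum(A), sum(B)) = max(10, 17) = 17
Free float = ES(successor) - EF(current) = 17 - 10 = 7

7


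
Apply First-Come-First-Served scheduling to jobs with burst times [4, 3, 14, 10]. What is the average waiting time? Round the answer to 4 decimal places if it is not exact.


FCFS order (as given): [4, 3, 14, 10]
Waiting times:
  Job 1: wait = 0
  Job 2: wait = 4
  Job 3: wait = 7
  Job 4: wait = 21
Sum of waiting times = 32
Average waiting time = 32/4 = 8.0

8.0


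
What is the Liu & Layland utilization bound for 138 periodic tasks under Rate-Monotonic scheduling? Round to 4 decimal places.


Compute 2^(1/138) = 1.0050354411
Subtract 1: 1.0050354411 - 1 = 0.0050354411
Multiply by n: 138 * 0.0050354411 = 0.6948908718
Round to 4 dp: 0.6949

0.6949


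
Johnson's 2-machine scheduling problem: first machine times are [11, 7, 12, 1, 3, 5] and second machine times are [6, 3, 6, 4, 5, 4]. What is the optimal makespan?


Apply Johnson's rule:
  Group 1 (a <= b): [(4, 1, 4), (5, 3, 5)]
  Group 2 (a > b): [(1, 11, 6), (3, 12, 6), (6, 5, 4), (2, 7, 3)]
Optimal job order: [4, 5, 1, 3, 6, 2]
Schedule:
  Job 4: M1 done at 1, M2 done at 5
  Job 5: M1 done at 4, M2 done at 10
  Job 1: M1 done at 15, M2 done at 21
  Job 3: M1 done at 27, M2 done at 33
  Job 6: M1 done at 32, M2 done at 37
  Job 2: M1 done at 39, M2 done at 42
Makespan = 42

42


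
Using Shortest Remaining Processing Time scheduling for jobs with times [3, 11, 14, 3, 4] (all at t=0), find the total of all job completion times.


Since all jobs arrive at t=0, SRPT equals SPT ordering.
SPT order: [3, 3, 4, 11, 14]
Completion times:
  Job 1: p=3, C=3
  Job 2: p=3, C=6
  Job 3: p=4, C=10
  Job 4: p=11, C=21
  Job 5: p=14, C=35
Total completion time = 3 + 6 + 10 + 21 + 35 = 75

75


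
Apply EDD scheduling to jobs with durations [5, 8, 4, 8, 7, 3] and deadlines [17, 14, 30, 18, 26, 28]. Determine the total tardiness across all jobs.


Sort by due date (EDD order): [(8, 14), (5, 17), (8, 18), (7, 26), (3, 28), (4, 30)]
Compute completion times and tardiness:
  Job 1: p=8, d=14, C=8, tardiness=max(0,8-14)=0
  Job 2: p=5, d=17, C=13, tardiness=max(0,13-17)=0
  Job 3: p=8, d=18, C=21, tardiness=max(0,21-18)=3
  Job 4: p=7, d=26, C=28, tardiness=max(0,28-26)=2
  Job 5: p=3, d=28, C=31, tardiness=max(0,31-28)=3
  Job 6: p=4, d=30, C=35, tardiness=max(0,35-30)=5
Total tardiness = 13

13


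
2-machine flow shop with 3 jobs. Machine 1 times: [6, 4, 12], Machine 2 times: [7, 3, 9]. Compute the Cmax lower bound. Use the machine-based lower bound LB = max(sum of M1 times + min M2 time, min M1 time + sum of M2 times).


LB1 = sum(M1 times) + min(M2 times) = 22 + 3 = 25
LB2 = min(M1 times) + sum(M2 times) = 4 + 19 = 23
Lower bound = max(LB1, LB2) = max(25, 23) = 25

25


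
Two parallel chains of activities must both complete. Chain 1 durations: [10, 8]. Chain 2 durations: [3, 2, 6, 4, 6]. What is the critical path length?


Path A total = 10 + 8 = 18
Path B total = 3 + 2 + 6 + 4 + 6 = 21
Critical path = longest path = max(18, 21) = 21

21


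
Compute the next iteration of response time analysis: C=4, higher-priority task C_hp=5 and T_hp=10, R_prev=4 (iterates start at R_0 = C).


R_next = C + ceil(R_prev / T_hp) * C_hp
ceil(4 / 10) = ceil(0.4) = 1
Interference = 1 * 5 = 5
R_next = 4 + 5 = 9

9


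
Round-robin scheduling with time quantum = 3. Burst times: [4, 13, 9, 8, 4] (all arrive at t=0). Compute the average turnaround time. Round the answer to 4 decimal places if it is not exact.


Time quantum = 3
Execution trace:
  J1 runs 3 units, time = 3
  J2 runs 3 units, time = 6
  J3 runs 3 units, time = 9
  J4 runs 3 units, time = 12
  J5 runs 3 units, time = 15
  J1 runs 1 units, time = 16
  J2 runs 3 units, time = 19
  J3 runs 3 units, time = 22
  J4 runs 3 units, time = 25
  J5 runs 1 units, time = 26
  J2 runs 3 units, time = 29
  J3 runs 3 units, time = 32
  J4 runs 2 units, time = 34
  J2 runs 3 units, time = 37
  J2 runs 1 units, time = 38
Finish times: [16, 38, 32, 34, 26]
Average turnaround = 146/5 = 29.2

29.2


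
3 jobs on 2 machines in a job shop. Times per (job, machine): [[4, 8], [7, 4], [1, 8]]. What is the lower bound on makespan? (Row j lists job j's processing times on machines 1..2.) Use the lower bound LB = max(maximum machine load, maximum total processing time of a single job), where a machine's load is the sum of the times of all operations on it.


Machine loads:
  Machine 1: 4 + 7 + 1 = 12
  Machine 2: 8 + 4 + 8 = 20
Max machine load = 20
Job totals:
  Job 1: 12
  Job 2: 11
  Job 3: 9
Max job total = 12
Lower bound = max(20, 12) = 20

20


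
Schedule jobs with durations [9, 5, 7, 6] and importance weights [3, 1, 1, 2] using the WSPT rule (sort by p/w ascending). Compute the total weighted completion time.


Compute p/w ratios and sort ascending (WSPT): [(9, 3), (6, 2), (5, 1), (7, 1)]
Compute weighted completion times:
  Job (p=9,w=3): C=9, w*C=3*9=27
  Job (p=6,w=2): C=15, w*C=2*15=30
  Job (p=5,w=1): C=20, w*C=1*20=20
  Job (p=7,w=1): C=27, w*C=1*27=27
Total weighted completion time = 104

104


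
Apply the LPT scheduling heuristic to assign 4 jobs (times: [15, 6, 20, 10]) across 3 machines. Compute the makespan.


Sort jobs in decreasing order (LPT): [20, 15, 10, 6]
Assign each job to the least loaded machine:
  Machine 1: jobs [20], load = 20
  Machine 2: jobs [15], load = 15
  Machine 3: jobs [10, 6], load = 16
Makespan = max load = 20

20


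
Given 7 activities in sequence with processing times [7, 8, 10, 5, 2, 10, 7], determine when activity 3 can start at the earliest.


Activity 3 starts after activities 1 through 2 complete.
Predecessor durations: [7, 8]
ES = 7 + 8 = 15

15


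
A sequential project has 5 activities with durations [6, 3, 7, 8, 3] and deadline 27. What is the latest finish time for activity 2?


LF(activity 2) = deadline - sum of successor durations
Successors: activities 3 through 5 with durations [7, 8, 3]
Sum of successor durations = 18
LF = 27 - 18 = 9

9


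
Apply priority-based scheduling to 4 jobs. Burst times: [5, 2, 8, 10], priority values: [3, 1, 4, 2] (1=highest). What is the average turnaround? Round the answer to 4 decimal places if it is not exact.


Sort by priority (ascending = highest first):
Order: [(1, 2), (2, 10), (3, 5), (4, 8)]
Completion times:
  Priority 1, burst=2, C=2
  Priority 2, burst=10, C=12
  Priority 3, burst=5, C=17
  Priority 4, burst=8, C=25
Average turnaround = 56/4 = 14.0

14.0


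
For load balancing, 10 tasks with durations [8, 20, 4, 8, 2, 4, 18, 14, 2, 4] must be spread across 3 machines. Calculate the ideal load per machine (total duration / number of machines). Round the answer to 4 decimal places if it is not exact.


Total processing time = 8 + 20 + 4 + 8 + 2 + 4 + 18 + 14 + 2 + 4 = 84
Number of machines = 3
Ideal balanced load = 84 / 3 = 28.0

28.0


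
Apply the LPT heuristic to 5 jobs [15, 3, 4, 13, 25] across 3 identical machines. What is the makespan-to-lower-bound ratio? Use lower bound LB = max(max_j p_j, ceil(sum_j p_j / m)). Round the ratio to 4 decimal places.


LPT order: [25, 15, 13, 4, 3]
Machine loads after assignment: [25, 18, 17]
LPT makespan = 25
Lower bound = max(max_job, ceil(total/3)) = max(25, 20) = 25
Ratio = 25 / 25 = 1.0

1.0


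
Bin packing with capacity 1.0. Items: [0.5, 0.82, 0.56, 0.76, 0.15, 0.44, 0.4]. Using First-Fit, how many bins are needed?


Place items sequentially using First-Fit:
  Item 0.5 -> new Bin 1
  Item 0.82 -> new Bin 2
  Item 0.56 -> new Bin 3
  Item 0.76 -> new Bin 4
  Item 0.15 -> Bin 1 (now 0.65)
  Item 0.44 -> Bin 3 (now 1.0)
  Item 0.4 -> new Bin 5
Total bins used = 5

5


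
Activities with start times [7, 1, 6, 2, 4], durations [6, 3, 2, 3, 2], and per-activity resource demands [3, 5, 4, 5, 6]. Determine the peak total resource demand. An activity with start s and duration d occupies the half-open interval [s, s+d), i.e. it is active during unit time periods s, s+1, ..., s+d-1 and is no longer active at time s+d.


Each activity i is active on [start_i, start_i + duration_i).
Compute total resource usage per time slot:
  t=0: active resources = [], total = 0
  t=1: active resources = [5], total = 5
  t=2: active resources = [5, 5], total = 10
  t=3: active resources = [5, 5], total = 10
  t=4: active resources = [5, 6], total = 11
  t=5: active resources = [6], total = 6
  t=6: active resources = [4], total = 4
  t=7: active resources = [3, 4], total = 7
  t=8: active resources = [3], total = 3
  t=9: active resources = [3], total = 3
  t=10: active resources = [3], total = 3
  t=11: active resources = [3], total = 3
  t=12: active resources = [3], total = 3
Peak resource demand = 11

11


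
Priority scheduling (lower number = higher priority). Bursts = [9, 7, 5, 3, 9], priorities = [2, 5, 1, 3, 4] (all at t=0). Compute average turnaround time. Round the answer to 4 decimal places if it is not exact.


Sort by priority (ascending = highest first):
Order: [(1, 5), (2, 9), (3, 3), (4, 9), (5, 7)]
Completion times:
  Priority 1, burst=5, C=5
  Priority 2, burst=9, C=14
  Priority 3, burst=3, C=17
  Priority 4, burst=9, C=26
  Priority 5, burst=7, C=33
Average turnaround = 95/5 = 19.0

19.0


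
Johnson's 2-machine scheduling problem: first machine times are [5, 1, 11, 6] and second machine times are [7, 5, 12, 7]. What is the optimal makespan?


Apply Johnson's rule:
  Group 1 (a <= b): [(2, 1, 5), (1, 5, 7), (4, 6, 7), (3, 11, 12)]
  Group 2 (a > b): []
Optimal job order: [2, 1, 4, 3]
Schedule:
  Job 2: M1 done at 1, M2 done at 6
  Job 1: M1 done at 6, M2 done at 13
  Job 4: M1 done at 12, M2 done at 20
  Job 3: M1 done at 23, M2 done at 35
Makespan = 35

35


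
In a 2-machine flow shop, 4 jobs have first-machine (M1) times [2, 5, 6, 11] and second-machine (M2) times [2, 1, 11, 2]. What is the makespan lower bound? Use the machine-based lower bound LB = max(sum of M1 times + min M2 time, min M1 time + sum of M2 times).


LB1 = sum(M1 times) + min(M2 times) = 24 + 1 = 25
LB2 = min(M1 times) + sum(M2 times) = 2 + 16 = 18
Lower bound = max(LB1, LB2) = max(25, 18) = 25

25


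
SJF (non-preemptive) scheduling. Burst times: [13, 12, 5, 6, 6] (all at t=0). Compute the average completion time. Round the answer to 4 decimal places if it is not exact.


SJF order (ascending): [5, 6, 6, 12, 13]
Completion times:
  Job 1: burst=5, C=5
  Job 2: burst=6, C=11
  Job 3: burst=6, C=17
  Job 4: burst=12, C=29
  Job 5: burst=13, C=42
Average completion = 104/5 = 20.8

20.8


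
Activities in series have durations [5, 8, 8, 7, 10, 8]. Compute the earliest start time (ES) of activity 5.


Activity 5 starts after activities 1 through 4 complete.
Predecessor durations: [5, 8, 8, 7]
ES = 5 + 8 + 8 + 7 = 28

28


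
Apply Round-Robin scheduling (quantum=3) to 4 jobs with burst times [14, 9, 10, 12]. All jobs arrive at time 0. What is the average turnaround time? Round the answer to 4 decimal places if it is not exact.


Time quantum = 3
Execution trace:
  J1 runs 3 units, time = 3
  J2 runs 3 units, time = 6
  J3 runs 3 units, time = 9
  J4 runs 3 units, time = 12
  J1 runs 3 units, time = 15
  J2 runs 3 units, time = 18
  J3 runs 3 units, time = 21
  J4 runs 3 units, time = 24
  J1 runs 3 units, time = 27
  J2 runs 3 units, time = 30
  J3 runs 3 units, time = 33
  J4 runs 3 units, time = 36
  J1 runs 3 units, time = 39
  J3 runs 1 units, time = 40
  J4 runs 3 units, time = 43
  J1 runs 2 units, time = 45
Finish times: [45, 30, 40, 43]
Average turnaround = 158/4 = 39.5

39.5


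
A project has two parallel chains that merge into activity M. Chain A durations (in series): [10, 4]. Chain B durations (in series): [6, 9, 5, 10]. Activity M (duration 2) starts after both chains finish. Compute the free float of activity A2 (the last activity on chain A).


ES(A2) = sum of predecessors on chain A = 10
EF(A2) = ES + duration = 10 + 4 = 14
Successor of A2 is M. ES(M) = max(sum(A), sum(B)) = max(14, 30) = 30
Free float = ES(successor) - EF(current) = 30 - 14 = 16

16


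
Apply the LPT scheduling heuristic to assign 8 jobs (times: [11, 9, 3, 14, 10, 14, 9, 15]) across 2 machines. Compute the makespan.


Sort jobs in decreasing order (LPT): [15, 14, 14, 11, 10, 9, 9, 3]
Assign each job to the least loaded machine:
  Machine 1: jobs [15, 11, 10, 9], load = 45
  Machine 2: jobs [14, 14, 9, 3], load = 40
Makespan = max load = 45

45


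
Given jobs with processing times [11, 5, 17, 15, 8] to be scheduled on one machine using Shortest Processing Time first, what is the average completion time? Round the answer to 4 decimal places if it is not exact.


Sort jobs by processing time (SPT order): [5, 8, 11, 15, 17]
Compute completion times sequentially:
  Job 1: processing = 5, completes at 5
  Job 2: processing = 8, completes at 13
  Job 3: processing = 11, completes at 24
  Job 4: processing = 15, completes at 39
  Job 5: processing = 17, completes at 56
Sum of completion times = 137
Average completion time = 137/5 = 27.4

27.4


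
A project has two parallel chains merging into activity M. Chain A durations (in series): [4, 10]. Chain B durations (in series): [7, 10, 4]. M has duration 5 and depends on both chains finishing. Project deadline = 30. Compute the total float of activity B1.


Forward pass: ES(B1) = sum of predecessors on chain B = 0
EF = ES + duration = 0 + 7 = 7
Backward pass: LF(M) = deadline = 30; LS(M) = 30 - 5 = 25
LF(B1) = LS(M) - sum(successors on chain B) = 25 - 14 = 11
LS = LF - duration = 11 - 7 = 4
Total float = LS - ES = 4 - 0 = 4

4


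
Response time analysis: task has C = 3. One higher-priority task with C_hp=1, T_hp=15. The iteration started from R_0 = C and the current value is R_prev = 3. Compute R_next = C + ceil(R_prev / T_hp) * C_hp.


R_next = C + ceil(R_prev / T_hp) * C_hp
ceil(3 / 15) = ceil(0.2) = 1
Interference = 1 * 1 = 1
R_next = 3 + 1 = 4

4


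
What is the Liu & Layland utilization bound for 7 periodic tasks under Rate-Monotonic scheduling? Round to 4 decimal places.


Compute 2^(1/7) = 1.1040895137
Subtract 1: 1.1040895137 - 1 = 0.1040895137
Multiply by n: 7 * 0.1040895137 = 0.7286265959
Round to 4 dp: 0.7286

0.7286


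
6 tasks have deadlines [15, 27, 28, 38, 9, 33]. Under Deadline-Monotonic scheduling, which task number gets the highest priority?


Sort tasks by relative deadline (ascending):
  Task 5: deadline = 9
  Task 1: deadline = 15
  Task 2: deadline = 27
  Task 3: deadline = 28
  Task 6: deadline = 33
  Task 4: deadline = 38
Priority order (highest first): [5, 1, 2, 3, 6, 4]
Highest priority task = 5

5


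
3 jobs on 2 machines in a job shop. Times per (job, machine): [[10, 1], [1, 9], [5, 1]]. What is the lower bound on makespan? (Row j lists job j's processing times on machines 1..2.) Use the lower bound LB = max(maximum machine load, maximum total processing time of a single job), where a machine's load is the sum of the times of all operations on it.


Machine loads:
  Machine 1: 10 + 1 + 5 = 16
  Machine 2: 1 + 9 + 1 = 11
Max machine load = 16
Job totals:
  Job 1: 11
  Job 2: 10
  Job 3: 6
Max job total = 11
Lower bound = max(16, 11) = 16

16


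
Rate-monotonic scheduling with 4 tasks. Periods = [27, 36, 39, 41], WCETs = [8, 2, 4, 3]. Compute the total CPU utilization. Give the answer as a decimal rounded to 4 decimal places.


Compute individual utilizations (exact fractions):
  Task 1: C/T = 8/27 (approx. 0.2963)
  Task 2: C/T = 2/36 = 1/18 (approx. 0.0556)
  Task 3: C/T = 4/39 (approx. 0.1026)
  Task 4: C/T = 3/41 (approx. 0.0732)
Total utilization U = 8/27 + 1/18 + 4/39 + 3/41 = 15185/28782
Rounded to 4 decimal places: U = 0.5276
RM (Liu & Layland) bound for 4 tasks = 0.756828; compare with U = 15185/28782 (approx. 0.527587)
U <= bound, so schedulable by RM sufficient condition.

0.5276


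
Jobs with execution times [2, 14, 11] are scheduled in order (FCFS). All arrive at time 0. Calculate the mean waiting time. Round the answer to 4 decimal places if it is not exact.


FCFS order (as given): [2, 14, 11]
Waiting times:
  Job 1: wait = 0
  Job 2: wait = 2
  Job 3: wait = 16
Sum of waiting times = 18
Average waiting time = 18/3 = 6.0

6.0


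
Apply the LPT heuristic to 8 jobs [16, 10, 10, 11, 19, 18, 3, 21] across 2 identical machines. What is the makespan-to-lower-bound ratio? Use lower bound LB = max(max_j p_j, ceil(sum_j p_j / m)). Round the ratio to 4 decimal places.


LPT order: [21, 19, 18, 16, 11, 10, 10, 3]
Machine loads after assignment: [51, 57]
LPT makespan = 57
Lower bound = max(max_job, ceil(total/2)) = max(21, 54) = 54
Ratio = 57 / 54 = 1.0556

1.0556


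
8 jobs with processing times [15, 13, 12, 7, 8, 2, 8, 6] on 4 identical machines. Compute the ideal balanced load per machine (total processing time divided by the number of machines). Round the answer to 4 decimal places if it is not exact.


Total processing time = 15 + 13 + 12 + 7 + 8 + 2 + 8 + 6 = 71
Number of machines = 4
Ideal balanced load = 71 / 4 = 17.75

17.75


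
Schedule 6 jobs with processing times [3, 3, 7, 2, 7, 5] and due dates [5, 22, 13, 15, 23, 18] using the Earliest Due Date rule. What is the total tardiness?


Sort by due date (EDD order): [(3, 5), (7, 13), (2, 15), (5, 18), (3, 22), (7, 23)]
Compute completion times and tardiness:
  Job 1: p=3, d=5, C=3, tardiness=max(0,3-5)=0
  Job 2: p=7, d=13, C=10, tardiness=max(0,10-13)=0
  Job 3: p=2, d=15, C=12, tardiness=max(0,12-15)=0
  Job 4: p=5, d=18, C=17, tardiness=max(0,17-18)=0
  Job 5: p=3, d=22, C=20, tardiness=max(0,20-22)=0
  Job 6: p=7, d=23, C=27, tardiness=max(0,27-23)=4
Total tardiness = 4

4


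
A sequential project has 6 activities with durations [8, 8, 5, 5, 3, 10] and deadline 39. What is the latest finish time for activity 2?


LF(activity 2) = deadline - sum of successor durations
Successors: activities 3 through 6 with durations [5, 5, 3, 10]
Sum of successor durations = 23
LF = 39 - 23 = 16

16


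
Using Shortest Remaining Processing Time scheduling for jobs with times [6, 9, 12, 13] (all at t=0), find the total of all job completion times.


Since all jobs arrive at t=0, SRPT equals SPT ordering.
SPT order: [6, 9, 12, 13]
Completion times:
  Job 1: p=6, C=6
  Job 2: p=9, C=15
  Job 3: p=12, C=27
  Job 4: p=13, C=40
Total completion time = 6 + 15 + 27 + 40 = 88

88


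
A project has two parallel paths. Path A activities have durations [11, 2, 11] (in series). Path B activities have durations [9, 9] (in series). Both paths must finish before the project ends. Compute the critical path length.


Path A total = 11 + 2 + 11 = 24
Path B total = 9 + 9 = 18
Critical path = longest path = max(24, 18) = 24

24


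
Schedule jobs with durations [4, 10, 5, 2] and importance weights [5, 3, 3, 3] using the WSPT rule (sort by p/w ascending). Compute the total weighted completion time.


Compute p/w ratios and sort ascending (WSPT): [(2, 3), (4, 5), (5, 3), (10, 3)]
Compute weighted completion times:
  Job (p=2,w=3): C=2, w*C=3*2=6
  Job (p=4,w=5): C=6, w*C=5*6=30
  Job (p=5,w=3): C=11, w*C=3*11=33
  Job (p=10,w=3): C=21, w*C=3*21=63
Total weighted completion time = 132

132


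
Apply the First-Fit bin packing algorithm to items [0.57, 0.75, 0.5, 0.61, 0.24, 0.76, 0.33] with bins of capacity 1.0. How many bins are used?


Place items sequentially using First-Fit:
  Item 0.57 -> new Bin 1
  Item 0.75 -> new Bin 2
  Item 0.5 -> new Bin 3
  Item 0.61 -> new Bin 4
  Item 0.24 -> Bin 1 (now 0.81)
  Item 0.76 -> new Bin 5
  Item 0.33 -> Bin 3 (now 0.83)
Total bins used = 5

5


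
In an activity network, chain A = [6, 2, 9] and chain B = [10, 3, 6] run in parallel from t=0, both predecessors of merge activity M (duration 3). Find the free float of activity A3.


ES(A3) = sum of predecessors on chain A = 8
EF(A3) = ES + duration = 8 + 9 = 17
Successor of A3 is M. ES(M) = max(sum(A), sum(B)) = max(17, 19) = 19
Free float = ES(successor) - EF(current) = 19 - 17 = 2

2


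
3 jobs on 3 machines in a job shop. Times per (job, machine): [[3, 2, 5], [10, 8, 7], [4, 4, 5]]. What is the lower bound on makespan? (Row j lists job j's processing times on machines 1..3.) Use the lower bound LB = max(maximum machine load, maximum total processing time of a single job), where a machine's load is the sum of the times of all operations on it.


Machine loads:
  Machine 1: 3 + 10 + 4 = 17
  Machine 2: 2 + 8 + 4 = 14
  Machine 3: 5 + 7 + 5 = 17
Max machine load = 17
Job totals:
  Job 1: 10
  Job 2: 25
  Job 3: 13
Max job total = 25
Lower bound = max(17, 25) = 25

25


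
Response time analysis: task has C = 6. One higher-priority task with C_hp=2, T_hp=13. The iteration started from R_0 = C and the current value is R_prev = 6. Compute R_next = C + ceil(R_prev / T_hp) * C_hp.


R_next = C + ceil(R_prev / T_hp) * C_hp
ceil(6 / 13) = ceil(0.4615) = 1
Interference = 1 * 2 = 2
R_next = 6 + 2 = 8

8


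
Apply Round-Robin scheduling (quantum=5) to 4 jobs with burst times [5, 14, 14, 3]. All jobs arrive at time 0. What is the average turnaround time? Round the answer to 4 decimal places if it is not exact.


Time quantum = 5
Execution trace:
  J1 runs 5 units, time = 5
  J2 runs 5 units, time = 10
  J3 runs 5 units, time = 15
  J4 runs 3 units, time = 18
  J2 runs 5 units, time = 23
  J3 runs 5 units, time = 28
  J2 runs 4 units, time = 32
  J3 runs 4 units, time = 36
Finish times: [5, 32, 36, 18]
Average turnaround = 91/4 = 22.75

22.75


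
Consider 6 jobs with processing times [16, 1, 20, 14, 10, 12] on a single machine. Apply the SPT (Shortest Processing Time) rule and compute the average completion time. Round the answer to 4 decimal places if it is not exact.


Sort jobs by processing time (SPT order): [1, 10, 12, 14, 16, 20]
Compute completion times sequentially:
  Job 1: processing = 1, completes at 1
  Job 2: processing = 10, completes at 11
  Job 3: processing = 12, completes at 23
  Job 4: processing = 14, completes at 37
  Job 5: processing = 16, completes at 53
  Job 6: processing = 20, completes at 73
Sum of completion times = 198
Average completion time = 198/6 = 33.0

33.0


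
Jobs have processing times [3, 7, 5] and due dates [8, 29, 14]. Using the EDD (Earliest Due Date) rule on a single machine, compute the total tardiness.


Sort by due date (EDD order): [(3, 8), (5, 14), (7, 29)]
Compute completion times and tardiness:
  Job 1: p=3, d=8, C=3, tardiness=max(0,3-8)=0
  Job 2: p=5, d=14, C=8, tardiness=max(0,8-14)=0
  Job 3: p=7, d=29, C=15, tardiness=max(0,15-29)=0
Total tardiness = 0

0


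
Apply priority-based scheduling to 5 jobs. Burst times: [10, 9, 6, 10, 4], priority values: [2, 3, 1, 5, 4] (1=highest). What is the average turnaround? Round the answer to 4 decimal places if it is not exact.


Sort by priority (ascending = highest first):
Order: [(1, 6), (2, 10), (3, 9), (4, 4), (5, 10)]
Completion times:
  Priority 1, burst=6, C=6
  Priority 2, burst=10, C=16
  Priority 3, burst=9, C=25
  Priority 4, burst=4, C=29
  Priority 5, burst=10, C=39
Average turnaround = 115/5 = 23.0

23.0


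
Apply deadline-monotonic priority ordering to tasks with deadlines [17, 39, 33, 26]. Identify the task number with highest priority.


Sort tasks by relative deadline (ascending):
  Task 1: deadline = 17
  Task 4: deadline = 26
  Task 3: deadline = 33
  Task 2: deadline = 39
Priority order (highest first): [1, 4, 3, 2]
Highest priority task = 1

1


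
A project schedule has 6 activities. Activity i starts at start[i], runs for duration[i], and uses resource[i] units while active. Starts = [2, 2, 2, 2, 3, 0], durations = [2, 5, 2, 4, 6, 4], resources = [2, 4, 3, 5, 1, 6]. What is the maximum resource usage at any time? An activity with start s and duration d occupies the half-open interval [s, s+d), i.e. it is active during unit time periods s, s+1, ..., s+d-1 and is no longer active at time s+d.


Each activity i is active on [start_i, start_i + duration_i).
Compute total resource usage per time slot:
  t=0: active resources = [6], total = 6
  t=1: active resources = [6], total = 6
  t=2: active resources = [2, 4, 3, 5, 6], total = 20
  t=3: active resources = [2, 4, 3, 5, 1, 6], total = 21
  t=4: active resources = [4, 5, 1], total = 10
  t=5: active resources = [4, 5, 1], total = 10
  t=6: active resources = [4, 1], total = 5
  t=7: active resources = [1], total = 1
  t=8: active resources = [1], total = 1
Peak resource demand = 21

21


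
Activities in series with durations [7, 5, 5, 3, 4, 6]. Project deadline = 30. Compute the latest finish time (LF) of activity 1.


LF(activity 1) = deadline - sum of successor durations
Successors: activities 2 through 6 with durations [5, 5, 3, 4, 6]
Sum of successor durations = 23
LF = 30 - 23 = 7

7


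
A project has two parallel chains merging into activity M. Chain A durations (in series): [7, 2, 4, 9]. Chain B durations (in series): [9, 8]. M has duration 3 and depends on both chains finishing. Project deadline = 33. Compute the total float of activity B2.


Forward pass: ES(B2) = sum of predecessors on chain B = 9
EF = ES + duration = 9 + 8 = 17
Backward pass: LF(M) = deadline = 33; LS(M) = 33 - 3 = 30
LF(B2) = LS(M) - sum(successors on chain B) = 30 - 0 = 30
LS = LF - duration = 30 - 8 = 22
Total float = LS - ES = 22 - 9 = 13

13


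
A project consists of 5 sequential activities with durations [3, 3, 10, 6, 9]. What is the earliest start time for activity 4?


Activity 4 starts after activities 1 through 3 complete.
Predecessor durations: [3, 3, 10]
ES = 3 + 3 + 10 = 16

16


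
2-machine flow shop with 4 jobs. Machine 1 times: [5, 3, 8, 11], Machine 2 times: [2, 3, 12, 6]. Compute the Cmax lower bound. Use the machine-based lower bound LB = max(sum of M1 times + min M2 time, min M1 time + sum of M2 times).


LB1 = sum(M1 times) + min(M2 times) = 27 + 2 = 29
LB2 = min(M1 times) + sum(M2 times) = 3 + 23 = 26
Lower bound = max(LB1, LB2) = max(29, 26) = 29

29


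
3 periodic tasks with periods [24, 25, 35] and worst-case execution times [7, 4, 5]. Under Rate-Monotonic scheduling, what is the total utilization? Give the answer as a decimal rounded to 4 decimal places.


Compute individual utilizations (exact fractions):
  Task 1: C/T = 7/24 (approx. 0.2917)
  Task 2: C/T = 4/25 (approx. 0.16)
  Task 3: C/T = 5/35 = 1/7 (approx. 0.1429)
Total utilization U = 7/24 + 4/25 + 1/7 = 2497/4200
Rounded to 4 decimal places: U = 0.5945
RM (Liu & Layland) bound for 3 tasks = 0.779763; compare with U = 2497/4200 (approx. 0.594524)
U <= bound, so schedulable by RM sufficient condition.

0.5945


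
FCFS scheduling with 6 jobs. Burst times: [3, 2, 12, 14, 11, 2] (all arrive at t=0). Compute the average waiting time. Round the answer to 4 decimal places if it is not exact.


FCFS order (as given): [3, 2, 12, 14, 11, 2]
Waiting times:
  Job 1: wait = 0
  Job 2: wait = 3
  Job 3: wait = 5
  Job 4: wait = 17
  Job 5: wait = 31
  Job 6: wait = 42
Sum of waiting times = 98
Average waiting time = 98/6 = 16.3333

16.3333


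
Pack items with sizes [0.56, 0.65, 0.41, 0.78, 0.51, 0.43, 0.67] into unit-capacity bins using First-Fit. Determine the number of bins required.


Place items sequentially using First-Fit:
  Item 0.56 -> new Bin 1
  Item 0.65 -> new Bin 2
  Item 0.41 -> Bin 1 (now 0.97)
  Item 0.78 -> new Bin 3
  Item 0.51 -> new Bin 4
  Item 0.43 -> Bin 4 (now 0.94)
  Item 0.67 -> new Bin 5
Total bins used = 5

5


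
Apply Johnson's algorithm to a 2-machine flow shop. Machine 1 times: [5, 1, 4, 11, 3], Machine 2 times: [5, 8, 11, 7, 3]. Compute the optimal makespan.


Apply Johnson's rule:
  Group 1 (a <= b): [(2, 1, 8), (5, 3, 3), (3, 4, 11), (1, 5, 5)]
  Group 2 (a > b): [(4, 11, 7)]
Optimal job order: [2, 5, 3, 1, 4]
Schedule:
  Job 2: M1 done at 1, M2 done at 9
  Job 5: M1 done at 4, M2 done at 12
  Job 3: M1 done at 8, M2 done at 23
  Job 1: M1 done at 13, M2 done at 28
  Job 4: M1 done at 24, M2 done at 35
Makespan = 35

35


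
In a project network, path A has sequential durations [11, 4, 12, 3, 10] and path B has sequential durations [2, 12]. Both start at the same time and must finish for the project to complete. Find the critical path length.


Path A total = 11 + 4 + 12 + 3 + 10 = 40
Path B total = 2 + 12 = 14
Critical path = longest path = max(40, 14) = 40

40


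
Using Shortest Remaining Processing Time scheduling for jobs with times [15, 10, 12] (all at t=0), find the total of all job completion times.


Since all jobs arrive at t=0, SRPT equals SPT ordering.
SPT order: [10, 12, 15]
Completion times:
  Job 1: p=10, C=10
  Job 2: p=12, C=22
  Job 3: p=15, C=37
Total completion time = 10 + 22 + 37 = 69

69


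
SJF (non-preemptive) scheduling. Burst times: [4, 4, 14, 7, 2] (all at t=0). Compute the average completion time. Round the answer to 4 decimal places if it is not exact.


SJF order (ascending): [2, 4, 4, 7, 14]
Completion times:
  Job 1: burst=2, C=2
  Job 2: burst=4, C=6
  Job 3: burst=4, C=10
  Job 4: burst=7, C=17
  Job 5: burst=14, C=31
Average completion = 66/5 = 13.2

13.2


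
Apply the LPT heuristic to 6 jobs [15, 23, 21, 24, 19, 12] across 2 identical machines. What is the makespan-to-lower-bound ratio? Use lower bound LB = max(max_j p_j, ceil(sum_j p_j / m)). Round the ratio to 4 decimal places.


LPT order: [24, 23, 21, 19, 15, 12]
Machine loads after assignment: [58, 56]
LPT makespan = 58
Lower bound = max(max_job, ceil(total/2)) = max(24, 57) = 57
Ratio = 58 / 57 = 1.0175

1.0175


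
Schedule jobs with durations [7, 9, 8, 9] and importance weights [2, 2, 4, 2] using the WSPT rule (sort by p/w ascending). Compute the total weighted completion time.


Compute p/w ratios and sort ascending (WSPT): [(8, 4), (7, 2), (9, 2), (9, 2)]
Compute weighted completion times:
  Job (p=8,w=4): C=8, w*C=4*8=32
  Job (p=7,w=2): C=15, w*C=2*15=30
  Job (p=9,w=2): C=24, w*C=2*24=48
  Job (p=9,w=2): C=33, w*C=2*33=66
Total weighted completion time = 176

176


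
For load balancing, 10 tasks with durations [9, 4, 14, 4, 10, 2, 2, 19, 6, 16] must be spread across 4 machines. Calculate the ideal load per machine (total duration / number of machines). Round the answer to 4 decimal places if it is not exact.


Total processing time = 9 + 4 + 14 + 4 + 10 + 2 + 2 + 19 + 6 + 16 = 86
Number of machines = 4
Ideal balanced load = 86 / 4 = 21.5

21.5


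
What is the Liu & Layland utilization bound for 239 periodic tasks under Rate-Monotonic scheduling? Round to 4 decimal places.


Compute 2^(1/239) = 1.0029044070
Subtract 1: 1.0029044070 - 1 = 0.0029044070
Multiply by n: 239 * 0.0029044070 = 0.6941532730
Round to 4 dp: 0.6942

0.6942


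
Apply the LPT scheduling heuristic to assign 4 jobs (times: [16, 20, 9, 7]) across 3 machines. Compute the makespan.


Sort jobs in decreasing order (LPT): [20, 16, 9, 7]
Assign each job to the least loaded machine:
  Machine 1: jobs [20], load = 20
  Machine 2: jobs [16], load = 16
  Machine 3: jobs [9, 7], load = 16
Makespan = max load = 20

20


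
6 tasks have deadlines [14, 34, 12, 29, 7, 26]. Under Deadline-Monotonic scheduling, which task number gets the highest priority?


Sort tasks by relative deadline (ascending):
  Task 5: deadline = 7
  Task 3: deadline = 12
  Task 1: deadline = 14
  Task 6: deadline = 26
  Task 4: deadline = 29
  Task 2: deadline = 34
Priority order (highest first): [5, 3, 1, 6, 4, 2]
Highest priority task = 5

5


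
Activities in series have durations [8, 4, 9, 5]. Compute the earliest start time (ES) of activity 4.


Activity 4 starts after activities 1 through 3 complete.
Predecessor durations: [8, 4, 9]
ES = 8 + 4 + 9 = 21

21


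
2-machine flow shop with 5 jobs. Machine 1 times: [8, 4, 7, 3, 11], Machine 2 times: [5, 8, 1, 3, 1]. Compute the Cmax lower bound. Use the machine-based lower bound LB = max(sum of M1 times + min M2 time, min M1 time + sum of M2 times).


LB1 = sum(M1 times) + min(M2 times) = 33 + 1 = 34
LB2 = min(M1 times) + sum(M2 times) = 3 + 18 = 21
Lower bound = max(LB1, LB2) = max(34, 21) = 34

34
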